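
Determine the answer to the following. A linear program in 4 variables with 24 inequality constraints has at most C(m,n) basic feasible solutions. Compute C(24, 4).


Each vertex corresponds to some choice of n active constraints out of m, so the number of vertices is at most C(m, n) = m! / (n!(m-n)!).
m = 24, n = 4
Numerator: 24 * 23 * 22 * 21
Denominator: 4! = 24
C(24, 4) = 10626


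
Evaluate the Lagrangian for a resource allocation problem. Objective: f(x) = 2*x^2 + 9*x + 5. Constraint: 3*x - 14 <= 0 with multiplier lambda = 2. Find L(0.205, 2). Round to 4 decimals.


Step 1: Evaluate f(x).
f(0.205) = 2*0.205^2 + 9*0.205 + 5 = 6.9291
Step 2: Evaluate g(x).
g(0.205) = 3*0.205 - 14 = -13.385
Step 3: Compute Lagrangian.
L = 6.9291 + 2*-13.385 = -19.841


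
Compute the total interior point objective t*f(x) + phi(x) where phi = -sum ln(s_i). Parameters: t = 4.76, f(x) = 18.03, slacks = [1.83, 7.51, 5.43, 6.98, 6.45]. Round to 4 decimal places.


Step 1: Compute log-barrier.
ln values: [0.6043, 2.0162, 1.6919, 1.943, 1.8641]
phi = -(0.6043 + 2.0162 + 1.6919 + 1.943 + 1.8641) = -8.1196
Step 2: Compute augmented objective.
t*f(x) = 4.76*18.03 = 85.8228
Total = 85.8228 - 8.1196 = 77.7032


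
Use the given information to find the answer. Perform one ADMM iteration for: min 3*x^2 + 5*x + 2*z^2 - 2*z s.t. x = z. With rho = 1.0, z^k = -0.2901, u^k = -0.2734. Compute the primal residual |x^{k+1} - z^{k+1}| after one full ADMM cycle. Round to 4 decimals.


ADMM iteration with rho = 1.0, z^k = -0.2901, u^k = -0.2734
Step 1: x-update.
Minimize 3*x^2 + 5*x + (1.0/2)*(x + 0.2901 - 0.2734)^2
FOC: (2*3 + 1.0)*x = -5 + 1.0*(-0.2901 + 0.2734)
x^{k+1} = -0.7167
Step 2: z-update.
Minimize 2*z^2 - 2*z + (1.0/2)*(-0.7167 - z - 0.2734)^2
FOC: (2*2 + 1.0)*z = 2 + 1.0*(-0.7167 - 0.2734)
z^{k+1} = 0.202
Step 3: u-update.
u^{k+1} = -0.2734 - 0.7167 - 0.202 = -1.1921
Step 4: Primal residual = |-0.7167 - 0.202| = 0.9187


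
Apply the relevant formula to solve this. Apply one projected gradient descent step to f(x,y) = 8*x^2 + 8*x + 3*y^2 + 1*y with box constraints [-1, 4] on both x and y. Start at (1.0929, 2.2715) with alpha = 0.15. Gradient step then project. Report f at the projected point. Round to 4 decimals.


Step 1: Compute gradient at (1.0929, 2.2715).
grad_x = 2*8*1.0929 + 8 = 25.4864
grad_y = 2*3*2.2715 + 1 = 14.629
Step 2: Gradient step.
x_raw = 1.0929 - 0.15*25.4864 = -2.7301
y_raw = 2.2715 - 0.15*14.629 = 0.0772
Step 3: Project onto [-1, 4].
x_proj = clip(-2.7301) = -1.0
y_proj = clip(0.0772) = 0.0772
Step 4: Evaluate f.
f(-1.0, 0.0772) = 0.095


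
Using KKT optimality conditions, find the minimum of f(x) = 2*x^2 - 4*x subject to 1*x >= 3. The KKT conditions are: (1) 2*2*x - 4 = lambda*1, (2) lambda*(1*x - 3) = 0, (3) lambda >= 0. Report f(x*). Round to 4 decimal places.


Step 1: Try lambda = 0 (constraint inactive).
x_unc = 4/(2*2) = 1.0
Check: 1*1.0 = 1.0 < 3 -- violated!
Step 2: Constraint must be active: 1*x = 3
x* = 3/1 = 3.0
lambda = (2*2*3.0 - 4)/1 = 8.0
Step 3: Compute optimal value.
f(x*) = 2*3.0^2 - 4*3.0 = 6.0


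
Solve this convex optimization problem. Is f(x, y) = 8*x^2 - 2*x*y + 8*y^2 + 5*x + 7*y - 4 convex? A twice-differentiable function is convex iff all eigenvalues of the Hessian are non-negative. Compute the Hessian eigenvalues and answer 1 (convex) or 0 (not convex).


The Hessian of f(x,y) = 8*x^2 - 2*x*y + 8*y^2 + 5*x + 7*y - 4 is:
H = [[16, -2], [-2, 16]]
Trace = 16 + 16 = 32
Determinant = 16*16 - (-2)^2 = 252
Discriminant = (32)^2 - 4*252 = 16.0
Eigenvalues: lambda_1 = 14.0, lambda_2 = 18.0
The function is convex.

1


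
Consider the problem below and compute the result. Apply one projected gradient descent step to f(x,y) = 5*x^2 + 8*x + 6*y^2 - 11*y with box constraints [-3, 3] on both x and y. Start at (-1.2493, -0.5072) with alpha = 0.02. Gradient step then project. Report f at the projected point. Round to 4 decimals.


Step 1: Compute gradient at (-1.2493, -0.5072).
grad_x = 2*5*-1.2493 + 8 = -4.493
grad_y = 2*6*-0.5072 - 11 = -17.0864
Step 2: Gradient step.
x_raw = -1.2493 - 0.02*-4.493 = -1.1594
y_raw = -0.5072 - 0.02*-17.0864 = -0.1655
Step 3: Project onto [-3, 3].
x_proj = clip(-1.1594) = -1.1594
y_proj = clip(-0.1655) = -0.1655
Step 4: Evaluate f.
f(-1.1594, -0.1655) = -0.5695


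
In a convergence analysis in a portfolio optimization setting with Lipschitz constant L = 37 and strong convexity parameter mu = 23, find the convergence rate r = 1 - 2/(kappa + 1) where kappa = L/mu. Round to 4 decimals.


Step 1: Compute the condition number.
kappa = L/mu = 37/23 = 1.6087
Step 2: Compute the convergence rate.
r = 1 - 2/(kappa + 1) = 1 - 2*mu/(L + mu) = (L - mu)/(L + mu) = 14/60 = 0.2333


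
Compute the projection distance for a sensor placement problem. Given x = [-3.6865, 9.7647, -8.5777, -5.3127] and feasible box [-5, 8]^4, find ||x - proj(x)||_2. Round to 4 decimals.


Project each component onto [-5, 8].
clip(-3.6865) = -3.6865, clip(9.7647) = 8.0, clip(-8.5777) = -5.0, clip(-5.3127) = -5.0
Projection = [-3.6865, 8.0, -5.0, -5.0]
Squared diffs: [0.0, 3.1142, 12.7999, 0.0978]
Distance = sqrt(16.0119) = 4.0015


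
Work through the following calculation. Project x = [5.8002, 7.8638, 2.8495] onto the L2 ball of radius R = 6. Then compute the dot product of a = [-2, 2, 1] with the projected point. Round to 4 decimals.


Step 1: Compute ||x|| (intermediates to 6 decimals).
||x|| = sqrt(5.8002^2 + 7.8638^2 + 2.8495^2) = 10.178473
Step 2: Project.
Since ||x|| > R, scale = R/||x|| = 6/10.178473 = 0.589479, proj(x) = scale * x
proj(x) = [3.419096, 4.635545, 1.67972]
Step 3: Dot product.
a^T * proj(x) = -2*3.419096 + 2*4.635545 + 1*1.67972 = 4.1126


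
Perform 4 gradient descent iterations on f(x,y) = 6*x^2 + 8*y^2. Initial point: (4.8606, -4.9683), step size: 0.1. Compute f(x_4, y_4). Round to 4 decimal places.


Gradient descent on f(x,y) = 6*x^2 + 8*y^2.
Starting point: (4.8606, -4.9683), alpha = 0.1
Step 1: grad_x = 2*6*4.8606 = 58.3272, grad_y = 2*8*-4.9683 = -79.4928
  x_1 = 4.8606 - 0.1*58.3272 = -0.9721
  y_1 = -4.9683 - 0.1*-79.4928 = 2.981
Step 2: grad_x = 2*6*-0.9721 = -11.6654, grad_y = 2*8*2.981 = 47.6957
  x_2 = -0.9721 - 0.1*-11.6654 = 0.1944
  y_2 = 2.981 - 0.1*47.6957 = -1.7886
Step 3: grad_x = 2*6*0.1944 = 2.3331, grad_y = 2*8*-1.7886 = -28.6174
  x_3 = 0.1944 - 0.1*2.3331 = -0.0389
  y_3 = -1.7886 - 0.1*-28.6174 = 1.0732
Step 4: grad_x = 2*6*-0.0389 = -0.4666, grad_y = 2*8*1.0732 = 17.1704
  x_4 = -0.0389 - 0.1*-0.4666 = 0.0078
  y_4 = 1.0732 - 0.1*17.1704 = -0.6439
f(0.0078, -0.6439) = 6*0.0078^2 + 8*(-0.6439)^2 = 3.3171


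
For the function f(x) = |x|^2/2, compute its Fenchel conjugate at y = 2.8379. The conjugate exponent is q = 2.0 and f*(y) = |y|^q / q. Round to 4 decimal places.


The conjugate exponent q satisfies 1/p + 1/q = 1.
p = 2, so q = 2/(2 - 1) = 2.0
|y|^q = 2.8379^2.0 = 8.0537
f*(2.8379) = 8.0537 / 2.0 = 4.0268


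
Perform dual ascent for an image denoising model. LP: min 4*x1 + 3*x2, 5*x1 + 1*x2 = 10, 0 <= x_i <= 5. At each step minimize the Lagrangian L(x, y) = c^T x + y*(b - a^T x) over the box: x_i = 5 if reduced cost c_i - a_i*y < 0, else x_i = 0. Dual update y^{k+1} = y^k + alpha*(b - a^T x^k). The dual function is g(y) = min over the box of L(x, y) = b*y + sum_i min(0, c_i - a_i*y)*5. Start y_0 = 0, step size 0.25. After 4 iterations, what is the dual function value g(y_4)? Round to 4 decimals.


Dual ascent for LP: min 4*x1 + 3*x2, 5*x1 + 1*x2 = 10, 0 <= x_i <= 5
Step 1: y^k = 0.0, reduced costs: (4.0, 3.0)
  x^k = (0.0, 0.0), subgradient = b - a^T x = 10.0
  y^{k+1} = 0.0 + 0.25*10.0 = 2.5
Step 2: y^k = 2.5, reduced costs: (-8.5, 0.5)
  x^k = (5.0, 0.0), subgradient = b - a^T x = -15.0
  y^{k+1} = 2.5 + 0.25*-15.0 = -1.25
Step 3: y^k = -1.25, reduced costs: (10.25, 4.25)
  x^k = (0.0, 0.0), subgradient = b - a^T x = 10.0
  y^{k+1} = -1.25 + 0.25*10.0 = 1.25
Step 4: y^k = 1.25, reduced costs: (-2.25, 1.75)
  x^k = (5.0, 0.0), subgradient = b - a^T x = -15.0
  y^{k+1} = 1.25 + 0.25*-15.0 = -2.5
Dual objective at y_4 = -2.5: reduced costs (16.5, 5.5), box minimizer x = (0.0, 0.0)
g(y_4) = b*y + (c1 - a1*y)*x1 + (c2 - a2*y)*x2 = 10*(-2.5) + 16.5*0.0 + 5.5*0.0 = -25.0 + 0.0 + 0.0 = -25.0


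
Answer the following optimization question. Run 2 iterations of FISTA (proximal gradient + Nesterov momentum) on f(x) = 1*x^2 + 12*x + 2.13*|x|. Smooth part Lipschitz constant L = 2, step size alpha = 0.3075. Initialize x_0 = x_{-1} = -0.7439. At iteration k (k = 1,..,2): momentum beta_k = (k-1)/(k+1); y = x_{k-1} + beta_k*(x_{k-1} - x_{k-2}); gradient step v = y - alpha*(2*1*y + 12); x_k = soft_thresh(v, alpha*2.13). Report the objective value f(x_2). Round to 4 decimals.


FISTA on f(x) = 1*x^2 + 12*x + 2.13*|x|
L = 2, alpha = 0.3075
Iteration 1: beta = 0.0, y = -0.7439 + 0.0*(-0.7439 + 0.7439) = -0.7439
  grad(y) = 10.5122, v = y - alpha*grad = -3.9764
  prox(v) = soft_thresh(-3.9764, 0.655) = -3.3214
Iteration 2: beta = 0.3333, y = -3.3214 + 0.3333*(-3.3214 + 0.7439) = -4.1806
  grad(y) = 3.6388, v = y - alpha*grad = -5.2995
  prox(v) = soft_thresh(-5.2995, 0.655) = -4.6446
f(x_2) = 1*(-4.6446)^2 + 12*(-4.6446) + 2.13*|-4.6446| = -24.2699


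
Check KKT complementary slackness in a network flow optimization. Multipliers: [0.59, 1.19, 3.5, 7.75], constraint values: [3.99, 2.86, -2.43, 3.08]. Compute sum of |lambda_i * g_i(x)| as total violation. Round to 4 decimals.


KKT complementary slackness check:
lambda_1 * g_1 = 0.59 * 3.99 = 2.3541
lambda_2 * g_2 = 1.19 * 2.86 = 3.4034
lambda_3 * g_3 = 3.5 * -2.43 = -8.505
lambda_4 * g_4 = 7.75 * 3.08 = 23.87
Total violation = 2.3541 + 3.4034 + 8.505 + 23.87 = 38.1325


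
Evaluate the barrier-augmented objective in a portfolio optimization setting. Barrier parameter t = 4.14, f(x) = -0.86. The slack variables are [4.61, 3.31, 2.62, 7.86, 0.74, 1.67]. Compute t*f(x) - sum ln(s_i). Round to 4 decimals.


Step 1: Compute log-barrier.
ln values: [1.5282, 1.1969, 0.9632, 2.0618, -0.3011, 0.5128]
phi = -(1.5282 + 1.1969 + 0.9632 + 2.0618 - 0.3011 + 0.5128) = -5.9619
Step 2: Compute augmented objective.
t*f(x) = 4.14*-0.86 = -3.5604
Total = -3.5604 - 5.9619 = -9.5223


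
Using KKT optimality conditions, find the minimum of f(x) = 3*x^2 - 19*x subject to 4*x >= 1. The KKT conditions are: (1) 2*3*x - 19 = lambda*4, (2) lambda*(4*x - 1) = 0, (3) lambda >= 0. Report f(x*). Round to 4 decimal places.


Step 1: Try lambda = 0 (constraint inactive).
Stationarity: 2*3*x - 19 = 0
x* = 19/(2*3) = 19/6 = 3.1667 (rounded; the exact value 19/6 is used below)
Check constraint: 4*3.1667 = 12.6668 >= 1 -- satisfied.
Step 2: Compute optimal value.
f(x*) = 3*(19/6)^2 - 19*(19/6) = -30.0833


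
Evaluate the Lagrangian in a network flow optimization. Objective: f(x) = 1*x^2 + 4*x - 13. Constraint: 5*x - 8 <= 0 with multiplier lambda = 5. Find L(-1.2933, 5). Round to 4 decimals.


Step 1: Evaluate f(x).
f(-1.2933) = 1*(-1.2933)^2 + 4*(-1.2933) - 13 = -16.5006
Step 2: Evaluate g(x).
g(-1.2933) = 5*-1.2933 - 8 = -14.4665
Step 3: Compute Lagrangian.
L = -16.5006 + 5*-14.4665 = -88.8331


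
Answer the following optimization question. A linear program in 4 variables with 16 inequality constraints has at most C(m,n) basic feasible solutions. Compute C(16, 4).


Each vertex corresponds to some choice of n active constraints out of m, so the number of vertices is at most C(m, n) = m! / (n!(m-n)!).
m = 16, n = 4
Numerator: 16 * 15 * 14 * 13
Denominator: 4! = 24
C(16, 4) = 1820


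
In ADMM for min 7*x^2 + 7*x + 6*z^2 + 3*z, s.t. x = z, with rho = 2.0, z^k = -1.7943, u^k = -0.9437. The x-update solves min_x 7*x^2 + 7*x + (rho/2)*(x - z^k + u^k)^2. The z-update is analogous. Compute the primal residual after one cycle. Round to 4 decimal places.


ADMM iteration with rho = 2.0, z^k = -1.7943, u^k = -0.9437
Step 1: x-update.
Minimize 7*x^2 + 7*x + (2.0/2)*(x + 1.7943 - 0.9437)^2
FOC: (2*7 + 2.0)*x = -7 + 2.0*(-1.7943 + 0.9437)
x^{k+1} = -0.5438
Step 2: z-update.
Minimize 6*z^2 + 3*z + (2.0/2)*(-0.5438 - z - 0.9437)^2
FOC: (2*6 + 2.0)*z = -3 + 2.0*(-0.5438 - 0.9437)
z^{k+1} = -0.4268
Step 3: u-update.
u^{k+1} = -0.9437 - 0.5438 + 0.4268 = -1.0607
Step 4: Primal residual = |-0.5438 + 0.4268| = 0.117


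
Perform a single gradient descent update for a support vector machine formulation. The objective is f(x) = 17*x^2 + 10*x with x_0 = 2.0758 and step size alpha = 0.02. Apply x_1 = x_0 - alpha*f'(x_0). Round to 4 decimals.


We compute the gradient at x_0 and apply the update.
f'(x) = 34*x + 10
f'(2.0758) = 34*2.0758 + 10 = 80.5772
x_1 = 2.0758 - 0.02*80.5772 = 0.4643


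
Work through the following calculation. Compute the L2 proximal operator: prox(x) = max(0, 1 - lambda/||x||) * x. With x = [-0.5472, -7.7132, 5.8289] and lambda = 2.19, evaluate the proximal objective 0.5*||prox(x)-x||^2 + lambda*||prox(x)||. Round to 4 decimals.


Step 1: Compute ||x||.
||x|| = 9.6834
Step 2: Compute scaling factor.
scale = max(0, 1 - 2.19/9.6834) = 0.7738
Step 3: prox(x) = [-0.4234, -5.9688, 4.5106]
||prox(x)|| = 7.4934
Step 4: Proximal objective.
0.5*||prox-x||^2 = 2.3981
lambda*||prox|| = 16.4105
Total = 18.8087


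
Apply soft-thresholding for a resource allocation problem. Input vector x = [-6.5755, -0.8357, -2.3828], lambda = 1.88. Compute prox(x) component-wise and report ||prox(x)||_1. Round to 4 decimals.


Soft-thresholding with lambda = 1.88:
prox(-6.5755) = sign(-6.5755)*max(|-6.5755| - 1.88, 0) = -4.6955
prox(-0.8357) = sign(-0.8357)*max(|-0.8357| - 1.88, 0) = 0.0
prox(-2.3828) = sign(-2.3828)*max(|-2.3828| - 1.88, 0) = -0.5028
prox(x) = [-4.6955, 0.0, -0.5028]
||prox(x)||_1 = 4.6955 + 0.0 + 0.5028 = 5.1983


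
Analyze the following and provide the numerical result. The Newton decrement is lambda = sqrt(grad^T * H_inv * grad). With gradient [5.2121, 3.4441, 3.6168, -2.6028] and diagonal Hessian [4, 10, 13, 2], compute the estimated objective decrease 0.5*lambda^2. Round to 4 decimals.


Step 1: H is diagonal, so H^(-1) * g = [1.303, 0.3444, 0.2782, -1.3014].
Step 2: g^T H^(-1) g = sum_i g_i^2 / H_ii
  = (5.2121)^2/4 + (3.4441)^2/10 + (3.6168)^2/13 + (-2.6028)^2/2
  = 6.7915 + 1.1862 + 1.0062 + 3.3873 = 12.3712
Step 3: Objective decrease = 0.5 * g^T H^(-1) g = 6.1856


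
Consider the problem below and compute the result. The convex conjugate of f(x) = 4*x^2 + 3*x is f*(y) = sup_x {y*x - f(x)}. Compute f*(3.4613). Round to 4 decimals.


f*(y) = sup_x {y*x - a*x^2 - b*x} = sup_x {(y-b)*x - a*x^2}
FOC: (y - b) - 2a*x = 0 => x* = (y - b)/(2a)
x* = (3.4613 - 3)/(2*4) = 0.0577
f*(3.4613) = (y-b)^2/(4a) = (3.4613 - 3)^2/(4*4)
= 0.2128/16 = 0.0133


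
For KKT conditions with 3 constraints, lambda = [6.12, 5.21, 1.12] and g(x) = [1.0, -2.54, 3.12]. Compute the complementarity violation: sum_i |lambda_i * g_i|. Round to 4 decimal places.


KKT complementary slackness check:
lambda_1 * g_1 = 6.12 * 1.0 = 6.12
lambda_2 * g_2 = 5.21 * -2.54 = -13.2334
lambda_3 * g_3 = 1.12 * 3.12 = 3.4944
Total violation = 6.12 + 13.2334 + 3.4944 = 22.8478


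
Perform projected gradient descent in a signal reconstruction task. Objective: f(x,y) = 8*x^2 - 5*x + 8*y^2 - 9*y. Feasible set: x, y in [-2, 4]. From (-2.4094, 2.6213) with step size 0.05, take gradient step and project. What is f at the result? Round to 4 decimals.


Step 1: Compute gradient at (-2.4094, 2.6213).
grad_x = 2*8*-2.4094 - 5 = -43.5504
grad_y = 2*8*2.6213 - 9 = 32.9408
Step 2: Gradient step.
x_raw = -2.4094 - 0.05*-43.5504 = -0.2319
y_raw = 2.6213 - 0.05*32.9408 = 0.9743
Step 3: Project onto [-2, 4].
x_proj = clip(-0.2319) = -0.2319
y_proj = clip(0.9743) = 0.9743
Step 4: Evaluate f.
f(-0.2319, 0.9743) = 0.4147


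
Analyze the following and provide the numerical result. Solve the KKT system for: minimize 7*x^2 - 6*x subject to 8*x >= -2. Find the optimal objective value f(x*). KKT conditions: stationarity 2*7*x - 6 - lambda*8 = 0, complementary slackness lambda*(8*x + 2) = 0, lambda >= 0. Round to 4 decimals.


Step 1: Try lambda = 0 (constraint inactive).
Stationarity: 2*7*x - 6 = 0
x* = 6/(2*7) = 3/7 = 0.4286 (rounded; the exact value 3/7 is used below)
Check constraint: 8*0.4286 = 3.4288 >= -2 -- satisfied.
Step 2: Compute optimal value.
f(x*) = 7*(3/7)^2 - 6*(3/7) = -1.2857


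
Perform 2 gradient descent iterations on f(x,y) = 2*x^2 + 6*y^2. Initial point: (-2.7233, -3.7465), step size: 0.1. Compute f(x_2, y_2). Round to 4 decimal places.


Gradient descent on f(x,y) = 2*x^2 + 6*y^2.
Starting point: (-2.7233, -3.7465), alpha = 0.1
Step 1: grad_x = 2*2*-2.7233 = -10.8932, grad_y = 2*6*-3.7465 = -44.958
  x_1 = -2.7233 - 0.1*-10.8932 = -1.634
  y_1 = -3.7465 - 0.1*-44.958 = 0.7493
Step 2: grad_x = 2*2*-1.634 = -6.5359, grad_y = 2*6*0.7493 = 8.9916
  x_2 = -1.634 - 0.1*-6.5359 = -0.9804
  y_2 = 0.7493 - 0.1*8.9916 = -0.1499
f(-0.9804, -0.1499) = 2*(-0.9804)^2 + 6*(-0.1499)^2 = 2.0571


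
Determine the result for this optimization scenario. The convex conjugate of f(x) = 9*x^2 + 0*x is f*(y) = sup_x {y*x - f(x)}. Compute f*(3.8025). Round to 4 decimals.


f*(y) = sup_x {y*x - a*x^2 - b*x} = sup_x {(y-b)*x - a*x^2}
FOC: (y - b) - 2a*x = 0 => x* = (y - b)/(2a)
x* = (3.8025 - 0)/(2*9) = 0.2113
f*(3.8025) = (y-b)^2/(4a) = (3.8025 - 0)^2/(4*9)
= 14.459/36 = 0.4016


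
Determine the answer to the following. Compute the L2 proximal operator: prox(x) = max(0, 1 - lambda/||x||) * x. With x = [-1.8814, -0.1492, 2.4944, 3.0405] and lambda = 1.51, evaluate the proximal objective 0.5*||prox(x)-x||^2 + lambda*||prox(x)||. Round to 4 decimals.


Step 1: Compute ||x||.
||x|| = 4.3622
Step 2: Compute scaling factor.
scale = max(0, 1 - 1.51/4.3622) = 0.6538
Step 3: prox(x) = [-1.2301, -0.0976, 1.6309, 1.988]
||prox(x)|| = 2.8522
Step 4: Proximal objective.
0.5*||prox-x||^2 = 1.1401
lambda*||prox|| = 4.3068
Total = 5.4468


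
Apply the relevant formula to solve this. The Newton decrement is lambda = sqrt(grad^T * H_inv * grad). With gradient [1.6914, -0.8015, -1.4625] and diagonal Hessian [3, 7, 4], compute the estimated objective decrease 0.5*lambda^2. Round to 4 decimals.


Step 1: H is diagonal, so H^(-1) * g = [0.5638, -0.1145, -0.3656].
Step 2: g^T H^(-1) g = sum_i g_i^2 / H_ii
  = (1.6914)^2/3 + (-0.8015)^2/7 + (-1.4625)^2/4
  = 0.9536 + 0.0918 + 0.5347 = 1.5801
Step 3: Objective decrease = 0.5 * g^T H^(-1) g = 0.7901


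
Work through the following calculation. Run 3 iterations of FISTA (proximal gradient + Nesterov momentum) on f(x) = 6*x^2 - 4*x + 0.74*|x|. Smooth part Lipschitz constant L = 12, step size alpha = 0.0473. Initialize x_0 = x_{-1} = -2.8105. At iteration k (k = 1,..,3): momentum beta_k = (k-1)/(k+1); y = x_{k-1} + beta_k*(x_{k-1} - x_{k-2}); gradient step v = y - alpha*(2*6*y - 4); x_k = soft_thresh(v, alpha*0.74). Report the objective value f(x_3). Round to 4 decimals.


FISTA on f(x) = 6*x^2 - 4*x + 0.74*|x|
L = 12, alpha = 0.0473
Iteration 1: beta = 0.0, y = -2.8105 + 0.0*(-2.8105 + 2.8105) = -2.8105
  grad(y) = -37.726, v = y - alpha*grad = -1.0261
  prox(v) = soft_thresh(-1.0261, 0.035) = -0.9911
Iteration 2: beta = 0.3333, y = -0.9911 + 0.3333*(-0.9911 + 2.8105) = -0.3846
  grad(y) = -8.6149, v = y - alpha*grad = 0.0229
  prox(v) = soft_thresh(0.0229, 0.035) = 0.0
Iteration 3: beta = 0.5, y = 0.0 + 0.5*(0.0 + 0.9911) = 0.4955
  grad(y) = 1.9463, v = y - alpha*grad = 0.4035
  prox(v) = soft_thresh(0.4035, 0.035) = 0.3685
f(x_3) = 6*0.3685^2 - 4*0.3685 + 0.74*|0.3685| = -0.3866


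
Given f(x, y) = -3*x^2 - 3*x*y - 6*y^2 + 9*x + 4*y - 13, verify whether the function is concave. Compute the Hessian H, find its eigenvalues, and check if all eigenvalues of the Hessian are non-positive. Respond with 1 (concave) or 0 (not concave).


The Hessian of f(x,y) = -3*x^2 - 3*x*y - 6*y^2 + 9*x + 4*y - 13 is:
H = [[-6, -3], [-3, -12]]
Trace = -6 - 12 = -18
Determinant = -6*-12 - (-3)^2 = 63
Discriminant = (-18)^2 - 4*63 = 72.0
Eigenvalues: lambda_1 = -13.2426, lambda_2 = -4.7574
The function is concave.

1


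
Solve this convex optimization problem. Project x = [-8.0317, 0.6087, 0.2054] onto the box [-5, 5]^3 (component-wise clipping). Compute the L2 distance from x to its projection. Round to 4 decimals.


Project each component onto [-5, 5].
clip(-8.0317) = -5.0, clip(0.6087) = 0.6087, clip(0.2054) = 0.2054
Projection = [-5.0, 0.6087, 0.2054]
Squared diffs: [9.1912, 0.0, 0.0]
Distance = sqrt(9.1912) = 3.0317


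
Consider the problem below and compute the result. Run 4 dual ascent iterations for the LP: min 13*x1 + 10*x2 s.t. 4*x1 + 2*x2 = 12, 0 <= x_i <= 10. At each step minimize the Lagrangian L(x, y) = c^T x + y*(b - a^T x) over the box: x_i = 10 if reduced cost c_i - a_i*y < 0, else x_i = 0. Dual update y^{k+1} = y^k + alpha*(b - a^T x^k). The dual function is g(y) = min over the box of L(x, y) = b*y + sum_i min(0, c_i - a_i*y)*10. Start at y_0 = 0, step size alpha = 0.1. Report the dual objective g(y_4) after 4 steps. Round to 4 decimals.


Dual ascent for LP: min 13*x1 + 10*x2, 4*x1 + 2*x2 = 12, 0 <= x_i <= 10
Step 1: y^k = 0.0, reduced costs: (13.0, 10.0)
  x^k = (0.0, 0.0), subgradient = b - a^T x = 12.0
  y^{k+1} = 0.0 + 0.1*12.0 = 1.2
Step 2: y^k = 1.2, reduced costs: (8.2, 7.6)
  x^k = (0.0, 0.0), subgradient = b - a^T x = 12.0
  y^{k+1} = 1.2 + 0.1*12.0 = 2.4
Step 3: y^k = 2.4, reduced costs: (3.4, 5.2)
  x^k = (0.0, 0.0), subgradient = b - a^T x = 12.0
  y^{k+1} = 2.4 + 0.1*12.0 = 3.6
Step 4: y^k = 3.6, reduced costs: (-1.4, 2.8)
  x^k = (10.0, 0.0), subgradient = b - a^T x = -28.0
  y^{k+1} = 3.6 + 0.1*-28.0 = 0.8
Dual objective at y_4 = 0.8: reduced costs (9.8, 8.4), box minimizer x = (0.0, 0.0)
g(y_4) = b*y + (c1 - a1*y)*x1 + (c2 - a2*y)*x2 = 12*0.8 + 9.8*0.0 + 8.4*0.0 = 9.6 + 0.0 + 0.0 = 9.6


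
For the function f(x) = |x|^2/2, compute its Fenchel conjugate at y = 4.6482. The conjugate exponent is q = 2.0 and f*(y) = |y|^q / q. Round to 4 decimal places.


The conjugate exponent q satisfies 1/p + 1/q = 1.
p = 2, so q = 2/(2 - 1) = 2.0
|y|^q = 4.6482^2.0 = 21.6058
f*(4.6482) = 21.6058 / 2.0 = 10.8029


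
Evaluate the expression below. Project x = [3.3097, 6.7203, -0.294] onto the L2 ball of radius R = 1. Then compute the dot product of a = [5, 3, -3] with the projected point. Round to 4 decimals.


Step 1: Compute ||x|| (intermediates to 6 decimals).
||x|| = sqrt(3.3097^2 + 6.7203^2 + (-0.294)^2) = 7.496865
Step 2: Project.
Since ||x|| > R, scale = R/||x|| = 1/7.496865 = 0.133389, proj(x) = scale * x
proj(x) = [0.441478, 0.896414, -0.039216]
Step 3: Dot product.
a^T * proj(x) = 5*0.441478 + 3*0.896414 - 3*(-0.039216) = 5.0143


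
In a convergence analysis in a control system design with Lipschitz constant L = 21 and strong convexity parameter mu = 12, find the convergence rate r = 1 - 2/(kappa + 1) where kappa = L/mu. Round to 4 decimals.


Step 1: Compute the condition number.
kappa = L/mu = 21/12 = 1.75
Step 2: Compute the convergence rate.
r = 1 - 2/(kappa + 1) = 1 - 2*mu/(L + mu) = (L - mu)/(L + mu) = 9/33 = 0.2727


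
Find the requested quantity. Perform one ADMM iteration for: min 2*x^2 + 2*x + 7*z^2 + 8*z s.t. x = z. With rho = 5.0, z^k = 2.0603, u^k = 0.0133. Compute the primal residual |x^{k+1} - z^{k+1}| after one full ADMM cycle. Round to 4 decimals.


ADMM iteration with rho = 5.0, z^k = 2.0603, u^k = 0.0133
Step 1: x-update.
Minimize 2*x^2 + 2*x + (5.0/2)*(x - 2.0603 + 0.0133)^2
FOC: (2*2 + 5.0)*x = -2 + 5.0*(2.0603 - 0.0133)
x^{k+1} = 0.915
Step 2: z-update.
Minimize 7*z^2 + 8*z + (5.0/2)*(0.915 - z + 0.0133)^2
FOC: (2*7 + 5.0)*z = -8 + 5.0*(0.915 + 0.0133)
z^{k+1} = -0.1768
Step 3: u-update.
u^{k+1} = 0.0133 + 0.915 + 0.1768 = 1.1051
Step 4: Primal residual = |0.915 + 0.1768| = 1.0918


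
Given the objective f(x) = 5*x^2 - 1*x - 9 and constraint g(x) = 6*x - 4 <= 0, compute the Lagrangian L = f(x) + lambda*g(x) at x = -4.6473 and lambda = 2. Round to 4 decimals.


Step 1: Evaluate f(x).
f(-4.6473) = 5*(-4.6473)^2 - 1*(-4.6473) - 9 = 103.6343
Step 2: Evaluate g(x).
g(-4.6473) = 6*-4.6473 - 4 = -31.8838
Step 3: Compute Lagrangian.
L = 103.6343 + 2*-31.8838 = 39.8667


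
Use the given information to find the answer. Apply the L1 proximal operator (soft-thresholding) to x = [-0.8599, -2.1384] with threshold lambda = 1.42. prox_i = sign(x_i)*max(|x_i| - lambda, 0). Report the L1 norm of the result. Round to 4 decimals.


Soft-thresholding with lambda = 1.42:
prox(-0.8599) = sign(-0.8599)*max(|-0.8599| - 1.42, 0) = 0.0
prox(-2.1384) = sign(-2.1384)*max(|-2.1384| - 1.42, 0) = -0.7184
prox(x) = [0.0, -0.7184]
||prox(x)||_1 = 0.0 + 0.7184 = 0.7184


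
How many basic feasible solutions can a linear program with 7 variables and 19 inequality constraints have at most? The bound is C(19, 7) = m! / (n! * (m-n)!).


Each vertex corresponds to some choice of n active constraints out of m, so the number of vertices is at most C(m, n) = m! / (n!(m-n)!).
m = 19, n = 7
Numerator: 19 * 18 * 17 * 16 * 15 * 14 * 13
Denominator: 7! = 5040
C(19, 7) = 50388


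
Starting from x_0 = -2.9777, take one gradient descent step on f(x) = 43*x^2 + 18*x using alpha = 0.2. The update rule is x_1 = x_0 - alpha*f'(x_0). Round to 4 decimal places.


We compute the gradient at x_0 and apply the update.
f'(x) = 86*x + 18
f'(-2.9777) = 86*-2.9777 + 18 = -238.0822
x_1 = -2.9777 - 0.2*-238.0822 = 44.6387


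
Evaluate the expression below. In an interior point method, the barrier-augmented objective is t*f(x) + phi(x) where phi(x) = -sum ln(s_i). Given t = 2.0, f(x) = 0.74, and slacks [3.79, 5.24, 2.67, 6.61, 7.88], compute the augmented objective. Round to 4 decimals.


Step 1: Compute log-barrier.
ln values: [1.3324, 1.6563, 0.9821, 1.8886, 2.0643]
phi = -(1.3324 + 1.6563 + 0.9821 + 1.8886 + 2.0643) = -7.9237
Step 2: Compute augmented objective.
t*f(x) = 2.0*0.74 = 1.48
Total = 1.48 - 7.9237 = -6.4437


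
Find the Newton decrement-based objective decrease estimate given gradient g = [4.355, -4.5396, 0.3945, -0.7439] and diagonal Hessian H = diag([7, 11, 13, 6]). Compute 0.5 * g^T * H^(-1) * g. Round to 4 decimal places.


Step 1: H is diagonal, so H^(-1) * g = [0.6221, -0.4127, 0.0303, -0.124].
Step 2: g^T H^(-1) g = sum_i g_i^2 / H_ii
  = (4.355)^2/7 + (-4.5396)^2/11 + (0.3945)^2/13 + (-0.7439)^2/6
  = 2.7094 + 1.8735 + 0.012 + 0.0922 = 4.6871
Step 3: Objective decrease = 0.5 * g^T H^(-1) g = 2.3435


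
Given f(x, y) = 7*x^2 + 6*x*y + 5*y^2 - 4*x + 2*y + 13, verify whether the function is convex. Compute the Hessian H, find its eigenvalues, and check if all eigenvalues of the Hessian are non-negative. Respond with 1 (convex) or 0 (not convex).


The Hessian of f(x,y) = 7*x^2 + 6*x*y + 5*y^2 - 4*x + 2*y + 13 is:
H = [[14, 6], [6, 10]]
Trace = 14 + 10 = 24
Determinant = 14*10 - (6)^2 = 104
Discriminant = (24)^2 - 4*104 = 160.0
Eigenvalues: lambda_1 = 5.6754, lambda_2 = 18.3246
The function is convex.

1


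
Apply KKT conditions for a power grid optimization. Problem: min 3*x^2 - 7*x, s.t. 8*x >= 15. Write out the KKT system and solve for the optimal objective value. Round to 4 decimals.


Step 1: Try lambda = 0 (constraint inactive).
x_unc = 7/(2*3) = 1.1667
Check: 8*1.1667 = 9.3336 < 15 -- violated!
Step 2: Constraint must be active: 8*x = 15
x* = 15/8 = 1.875
lambda = (2*3*1.875 - 7)/8 = 0.5313
Step 3: Compute optimal value.
f(x*) = 3*1.875^2 - 7*1.875 = -2.5781


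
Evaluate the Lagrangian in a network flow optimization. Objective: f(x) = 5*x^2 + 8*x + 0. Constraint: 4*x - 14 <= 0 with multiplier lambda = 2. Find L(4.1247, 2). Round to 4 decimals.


Step 1: Evaluate f(x).
f(4.1247) = 5*4.1247^2 + 8*4.1247 + 0 = 118.0634
Step 2: Evaluate g(x).
g(4.1247) = 4*4.1247 - 14 = 2.4988
Step 3: Compute Lagrangian.
L = 118.0634 + 2*2.4988 = 123.061


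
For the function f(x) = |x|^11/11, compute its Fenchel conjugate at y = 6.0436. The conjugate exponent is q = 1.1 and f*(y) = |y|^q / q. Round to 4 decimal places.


The conjugate exponent q satisfies 1/p + 1/q = 1.
p = 11, so q = 11/(11 - 1) = 1.1
|y|^q = 6.0436^1.1 = 7.2348
f*(6.0436) = 7.2348 / 1.1 = 6.5771


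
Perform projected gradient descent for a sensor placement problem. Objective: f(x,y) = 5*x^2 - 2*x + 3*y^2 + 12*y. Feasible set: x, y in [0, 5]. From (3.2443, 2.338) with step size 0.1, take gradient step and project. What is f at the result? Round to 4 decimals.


Step 1: Compute gradient at (3.2443, 2.338).
grad_x = 2*5*3.2443 - 2 = 30.443
grad_y = 2*3*2.338 + 12 = 26.028
Step 2: Gradient step.
x_raw = 3.2443 - 0.1*30.443 = 0.2
y_raw = 2.338 - 0.1*26.028 = -0.2648
Step 3: Project onto [0, 5].
x_proj = clip(0.2) = 0.2
y_proj = clip(-0.2648) = 0.0
Step 4: Evaluate f.
f(0.2, 0.0) = -0.2


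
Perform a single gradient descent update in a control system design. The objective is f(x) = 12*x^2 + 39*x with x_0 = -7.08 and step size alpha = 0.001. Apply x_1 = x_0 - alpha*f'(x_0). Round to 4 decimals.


We compute the gradient at x_0 and apply the update.
f'(x) = 24*x + 39
f'(-7.08) = 24*-7.08 + 39 = -130.92
x_1 = -7.08 - 0.001*-130.92 = -6.9491


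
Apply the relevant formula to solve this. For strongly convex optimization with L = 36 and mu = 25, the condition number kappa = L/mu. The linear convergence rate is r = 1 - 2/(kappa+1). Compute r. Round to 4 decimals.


Step 1: Compute the condition number.
kappa = L/mu = 36/25 = 1.44
Step 2: Compute the convergence rate.
r = 1 - 2/(kappa + 1) = 1 - 2*mu/(L + mu) = (L - mu)/(L + mu) = 11/61 = 0.1803


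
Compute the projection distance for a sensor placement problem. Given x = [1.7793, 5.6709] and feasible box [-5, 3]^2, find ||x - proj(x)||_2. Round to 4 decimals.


Project each component onto [-5, 3].
clip(1.7793) = 1.7793, clip(5.6709) = 3.0
Projection = [1.7793, 3.0]
Squared diffs: [0.0, 7.1337]
Distance = sqrt(7.1337) = 2.6709


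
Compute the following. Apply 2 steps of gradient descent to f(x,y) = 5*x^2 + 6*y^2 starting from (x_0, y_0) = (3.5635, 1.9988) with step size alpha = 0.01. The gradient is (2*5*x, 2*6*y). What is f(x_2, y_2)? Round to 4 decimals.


Gradient descent on f(x,y) = 5*x^2 + 6*y^2.
Starting point: (3.5635, 1.9988), alpha = 0.01
Step 1: grad_x = 2*5*3.5635 = 35.635, grad_y = 2*6*1.9988 = 23.9856
  x_1 = 3.5635 - 0.01*35.635 = 3.2072
  y_1 = 1.9988 - 0.01*23.9856 = 1.7589
Step 2: grad_x = 2*5*3.2072 = 32.0715, grad_y = 2*6*1.7589 = 21.1073
  x_2 = 3.2072 - 0.01*32.0715 = 2.8864
  y_2 = 1.7589 - 0.01*21.1073 = 1.5479
f(2.8864, 1.5479) = 5*2.8864^2 + 6*1.5479^2 = 56.033


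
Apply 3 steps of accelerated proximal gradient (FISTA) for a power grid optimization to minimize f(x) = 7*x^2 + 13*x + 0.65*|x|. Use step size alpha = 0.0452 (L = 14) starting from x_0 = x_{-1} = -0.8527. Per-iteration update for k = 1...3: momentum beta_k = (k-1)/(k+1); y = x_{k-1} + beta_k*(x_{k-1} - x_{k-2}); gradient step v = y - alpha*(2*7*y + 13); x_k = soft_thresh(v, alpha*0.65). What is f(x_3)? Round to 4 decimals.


FISTA on f(x) = 7*x^2 + 13*x + 0.65*|x|
L = 14, alpha = 0.0452
Iteration 1: beta = 0.0, y = -0.8527 + 0.0*(-0.8527 + 0.8527) = -0.8527
  grad(y) = 1.0622, v = y - alpha*grad = -0.9007
  prox(v) = soft_thresh(-0.9007, 0.0294) = -0.8713
Iteration 2: beta = 0.3333, y = -0.8713 + 0.3333*(-0.8713 + 0.8527) = -0.8775
  grad(y) = 0.7144, v = y - alpha*grad = -0.9098
  prox(v) = soft_thresh(-0.9098, 0.0294) = -0.8805
Iteration 3: beta = 0.5, y = -0.8805 + 0.5*(-0.8805 + 0.8713) = -0.885
  grad(y) = 0.6098, v = y - alpha*grad = -0.9126
  prox(v) = soft_thresh(-0.9126, 0.0294) = -0.8832
f(x_3) = 7*(-0.8832)^2 + 13*(-0.8832) + 0.65*|-0.8832| = -5.4472


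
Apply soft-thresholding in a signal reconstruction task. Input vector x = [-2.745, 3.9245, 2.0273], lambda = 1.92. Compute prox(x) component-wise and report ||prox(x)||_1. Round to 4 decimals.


Soft-thresholding with lambda = 1.92:
prox(-2.745) = sign(-2.745)*max(|-2.745| - 1.92, 0) = -0.825
prox(3.9245) = sign(3.9245)*max(|3.9245| - 1.92, 0) = 2.0045
prox(2.0273) = sign(2.0273)*max(|2.0273| - 1.92, 0) = 0.1073
prox(x) = [-0.825, 2.0045, 0.1073]
||prox(x)||_1 = 0.825 + 2.0045 + 0.1073 = 2.9368


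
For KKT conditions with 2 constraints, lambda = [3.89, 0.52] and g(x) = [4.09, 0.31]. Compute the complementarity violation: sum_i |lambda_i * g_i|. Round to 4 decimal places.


KKT complementary slackness check:
lambda_1 * g_1 = 3.89 * 4.09 = 15.9101
lambda_2 * g_2 = 0.52 * 0.31 = 0.1612
Total violation = 15.9101 + 0.1612 = 16.0713


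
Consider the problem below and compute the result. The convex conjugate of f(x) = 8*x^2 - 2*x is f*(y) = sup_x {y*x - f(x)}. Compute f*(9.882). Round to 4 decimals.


f*(y) = sup_x {y*x - a*x^2 - b*x} = sup_x {(y-b)*x - a*x^2}
FOC: (y - b) - 2a*x = 0 => x* = (y - b)/(2a)
x* = (9.882 + 2)/(2*8) = 0.7426
f*(9.882) = (y-b)^2/(4a) = (9.882 + 2)^2/(4*8)
= 141.1819/32 = 4.4119


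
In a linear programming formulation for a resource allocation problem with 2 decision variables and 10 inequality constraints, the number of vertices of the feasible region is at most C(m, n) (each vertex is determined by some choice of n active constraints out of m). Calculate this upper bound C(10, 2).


Each vertex corresponds to some choice of n active constraints out of m, so the number of vertices is at most C(m, n) = m! / (n!(m-n)!).
m = 10, n = 2
Numerator: 10 * 9
Denominator: 2! = 2
C(10, 2) = 45


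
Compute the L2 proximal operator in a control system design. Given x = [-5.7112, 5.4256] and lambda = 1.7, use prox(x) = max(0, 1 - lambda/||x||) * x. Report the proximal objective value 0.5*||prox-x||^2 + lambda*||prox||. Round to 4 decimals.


Step 1: Compute ||x||.
||x|| = 7.8775
Step 2: Compute scaling factor.
scale = max(0, 1 - 1.7/7.8775) = 0.7842
Step 3: prox(x) = [-4.4787, 4.2547]
||prox(x)|| = 6.1775
Step 4: Proximal objective.
0.5*||prox-x||^2 = 1.445
lambda*||prox|| = 10.5018
Total = 11.9467


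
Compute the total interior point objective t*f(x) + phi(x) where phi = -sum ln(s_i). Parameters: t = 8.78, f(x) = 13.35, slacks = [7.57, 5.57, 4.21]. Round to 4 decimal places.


Step 1: Compute log-barrier.
ln values: [2.0242, 1.7174, 1.4375]
phi = -(2.0242 + 1.7174 + 1.4375) = -5.1791
Step 2: Compute augmented objective.
t*f(x) = 8.78*13.35 = 117.213
Total = 117.213 - 5.1791 = 112.0339


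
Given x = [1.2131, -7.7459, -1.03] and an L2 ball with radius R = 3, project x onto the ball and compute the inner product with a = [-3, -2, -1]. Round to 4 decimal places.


Step 1: Compute ||x|| (intermediates to 6 decimals).
||x|| = sqrt(1.2131^2 + (-7.7459)^2 + (-1.03)^2) = 7.907685
Step 2: Project.
Since ||x|| > R, scale = R/||x|| = 3/7.907685 = 0.379378, proj(x) = scale * x
proj(x) = [0.460223, -2.938624, -0.390759]
Step 3: Dot product.
a^T * proj(x) = -3*0.460223 - 2*(-2.938624) - 1*(-0.390759) = 4.8873


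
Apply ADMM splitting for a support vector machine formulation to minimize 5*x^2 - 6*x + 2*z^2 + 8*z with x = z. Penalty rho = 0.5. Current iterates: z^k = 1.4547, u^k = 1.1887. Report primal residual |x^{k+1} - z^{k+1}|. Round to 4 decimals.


ADMM iteration with rho = 0.5, z^k = 1.4547, u^k = 1.1887
Step 1: x-update.
Minimize 5*x^2 - 6*x + (0.5/2)*(x - 1.4547 + 1.1887)^2
FOC: (2*5 + 0.5)*x = 6 + 0.5*(1.4547 - 1.1887)
x^{k+1} = 0.5841
Step 2: z-update.
Minimize 2*z^2 + 8*z + (0.5/2)*(0.5841 - z + 1.1887)^2
FOC: (2*2 + 0.5)*z = -8 + 0.5*(0.5841 + 1.1887)
z^{k+1} = -1.5808
Step 3: u-update.
u^{k+1} = 1.1887 + 0.5841 + 1.5808 = 3.3536
Step 4: Primal residual = |0.5841 + 1.5808| = 2.1649


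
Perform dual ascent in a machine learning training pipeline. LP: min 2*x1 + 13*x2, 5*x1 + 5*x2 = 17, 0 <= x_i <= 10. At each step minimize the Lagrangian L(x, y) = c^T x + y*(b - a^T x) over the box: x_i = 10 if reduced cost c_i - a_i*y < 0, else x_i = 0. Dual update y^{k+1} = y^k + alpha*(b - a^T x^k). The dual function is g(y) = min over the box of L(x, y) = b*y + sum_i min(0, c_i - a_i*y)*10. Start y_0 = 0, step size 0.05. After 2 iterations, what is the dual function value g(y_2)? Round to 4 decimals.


Dual ascent for LP: min 2*x1 + 13*x2, 5*x1 + 5*x2 = 17, 0 <= x_i <= 10
Step 1: y^k = 0.0, reduced costs: (2.0, 13.0)
  x^k = (0.0, 0.0), subgradient = b - a^T x = 17.0
  y^{k+1} = 0.0 + 0.05*17.0 = 0.85
Step 2: y^k = 0.85, reduced costs: (-2.25, 8.75)
  x^k = (10.0, 0.0), subgradient = b - a^T x = -33.0
  y^{k+1} = 0.85 + 0.05*-33.0 = -0.8
Dual objective at y_2 = -0.8: reduced costs (6.0, 17.0), box minimizer x = (0.0, 0.0)
g(y_2) = b*y + (c1 - a1*y)*x1 + (c2 - a2*y)*x2 = 17*(-0.8) + 6.0*0.0 + 17.0*0.0 = -13.6 + 0.0 + 0.0 = -13.6


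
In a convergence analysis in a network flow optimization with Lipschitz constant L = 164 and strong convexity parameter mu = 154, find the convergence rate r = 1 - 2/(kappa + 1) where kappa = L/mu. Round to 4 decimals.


Step 1: Compute the condition number.
kappa = L/mu = 164/154 = 1.0649
Step 2: Compute the convergence rate.
r = 1 - 2/(kappa + 1) = 1 - 2*mu/(L + mu) = (L - mu)/(L + mu) = 10/318 = 0.0314


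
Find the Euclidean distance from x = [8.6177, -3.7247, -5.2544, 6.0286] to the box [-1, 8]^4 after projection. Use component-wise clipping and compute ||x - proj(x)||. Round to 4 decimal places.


Project each component onto [-1, 8].
clip(8.6177) = 8.0, clip(-3.7247) = -1.0, clip(-5.2544) = -1.0, clip(6.0286) = 6.0286
Projection = [8.0, -1.0, -1.0, 6.0286]
Squared diffs: [0.3816, 7.424, 18.0999, 0.0]
Distance = sqrt(25.9055) = 5.0897


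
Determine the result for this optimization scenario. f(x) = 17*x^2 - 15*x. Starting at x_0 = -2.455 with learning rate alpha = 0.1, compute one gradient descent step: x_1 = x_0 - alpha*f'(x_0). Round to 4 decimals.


We compute the gradient at x_0 and apply the update.
f'(x) = 34*x - 15
f'(-2.455) = 34*-2.455 - 15 = -98.47
x_1 = -2.455 - 0.1*-98.47 = 7.392


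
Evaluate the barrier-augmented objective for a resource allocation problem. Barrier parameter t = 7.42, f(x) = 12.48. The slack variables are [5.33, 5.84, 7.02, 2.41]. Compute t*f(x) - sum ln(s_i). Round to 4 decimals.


Step 1: Compute log-barrier.
ln values: [1.6734, 1.7647, 1.9488, 0.8796]
phi = -(1.6734 + 1.7647 + 1.9488 + 0.8796) = -6.2665
Step 2: Compute augmented objective.
t*f(x) = 7.42*12.48 = 92.6016
Total = 92.6016 - 6.2665 = 86.3351


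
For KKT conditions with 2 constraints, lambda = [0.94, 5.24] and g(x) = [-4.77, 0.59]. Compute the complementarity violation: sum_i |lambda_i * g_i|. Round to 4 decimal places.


KKT complementary slackness check:
lambda_1 * g_1 = 0.94 * -4.77 = -4.4838
lambda_2 * g_2 = 5.24 * 0.59 = 3.0916
Total violation = 4.4838 + 3.0916 = 7.5754


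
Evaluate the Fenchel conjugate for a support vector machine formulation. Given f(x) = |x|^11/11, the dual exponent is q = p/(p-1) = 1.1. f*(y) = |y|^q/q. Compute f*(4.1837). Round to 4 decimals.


The conjugate exponent q satisfies 1/p + 1/q = 1.
p = 11, so q = 11/(11 - 1) = 1.1
|y|^q = 4.1837^1.1 = 4.8274
f*(4.1837) = 4.8274 / 1.1 = 4.3886


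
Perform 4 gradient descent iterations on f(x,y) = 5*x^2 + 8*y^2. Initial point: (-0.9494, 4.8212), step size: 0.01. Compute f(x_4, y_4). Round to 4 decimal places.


Gradient descent on f(x,y) = 5*x^2 + 8*y^2.
Starting point: (-0.9494, 4.8212), alpha = 0.01
Step 1: grad_x = 2*5*-0.9494 = -9.494, grad_y = 2*8*4.8212 = 77.1392
  x_1 = -0.9494 - 0.01*-9.494 = -0.8545
  y_1 = 4.8212 - 0.01*77.1392 = 4.0498
Step 2: grad_x = 2*5*-0.8545 = -8.5446, grad_y = 2*8*4.0498 = 64.7969
  x_2 = -0.8545 - 0.01*-8.5446 = -0.769
  y_2 = 4.0498 - 0.01*64.7969 = 3.4018
Step 3: grad_x = 2*5*-0.769 = -7.6901, grad_y = 2*8*3.4018 = 54.4294
  x_3 = -0.769 - 0.01*-7.6901 = -0.6921
  y_3 = 3.4018 - 0.01*54.4294 = 2.8575
Step 4: grad_x = 2*5*-0.6921 = -6.9211, grad_y = 2*8*2.8575 = 45.7207
  x_4 = -0.6921 - 0.01*-6.9211 = -0.6229
  y_4 = 2.8575 - 0.01*45.7207 = 2.4003
f(-0.6229, 2.4003) = 5*(-0.6229)^2 + 8*2.4003^2 = 48.033


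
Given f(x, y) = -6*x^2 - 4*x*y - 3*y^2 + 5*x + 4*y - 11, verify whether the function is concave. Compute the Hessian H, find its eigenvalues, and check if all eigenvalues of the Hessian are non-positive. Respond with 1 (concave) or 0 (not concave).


The Hessian of f(x,y) = -6*x^2 - 4*x*y - 3*y^2 + 5*x + 4*y - 11 is:
H = [[-12, -4], [-4, -6]]
Trace = -12 - 6 = -18
Determinant = -12*-6 - (-4)^2 = 56
Discriminant = (-18)^2 - 4*56 = 100.0
Eigenvalues: lambda_1 = -14.0, lambda_2 = -4.0
The function is concave.

1
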